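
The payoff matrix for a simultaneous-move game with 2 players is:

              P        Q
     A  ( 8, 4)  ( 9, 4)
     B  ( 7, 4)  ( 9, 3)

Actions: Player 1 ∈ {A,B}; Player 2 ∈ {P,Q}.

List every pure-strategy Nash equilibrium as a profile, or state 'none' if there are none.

Nash profiles: (A,P), (A,Q)

(A,P): NE
(A,Q): NE
(B,P): not NE [P1→A gives 8>7]
(B,Q): not NE [P2→P gives 4>3]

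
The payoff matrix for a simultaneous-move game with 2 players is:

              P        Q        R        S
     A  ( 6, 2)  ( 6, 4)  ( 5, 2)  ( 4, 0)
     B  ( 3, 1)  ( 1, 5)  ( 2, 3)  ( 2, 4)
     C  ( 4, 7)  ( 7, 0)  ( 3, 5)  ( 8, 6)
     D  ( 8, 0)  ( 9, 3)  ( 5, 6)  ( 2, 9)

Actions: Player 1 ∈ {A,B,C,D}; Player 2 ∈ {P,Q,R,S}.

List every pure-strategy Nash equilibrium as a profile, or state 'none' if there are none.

PSNE: ∅

(A,P): not NE [P1→D gives 8>6; P2→Q gives 4>2]
(A,Q): not NE [P1→D gives 9>6]
(A,R): not NE [P2→Q gives 4>2]
(A,S): not NE [P1→C gives 8>4; P2→Q gives 4>0]
(B,P): not NE [P1→D gives 8>3; P2→Q gives 5>1]
(B,Q): not NE [P1→D gives 9>1]
(B,R): not NE [P1→D gives 5>2; P2→Q gives 5>3]
(B,S): not NE [P1→C gives 8>2; P2→Q gives 5>4]
(C,P): not NE [P1→D gives 8>4]
(C,Q): not NE [P1→D gives 9>7; P2→P gives 7>0]
(C,R): not NE [P1→D gives 5>3; P2→P gives 7>5]
(C,S): not NE [P2→P gives 7>6]
(D,P): not NE [P2→S gives 9>0]
(D,Q): not NE [P2→S gives 9>3]
(D,R): not NE [P2→S gives 9>6]
(D,S): not NE [P1→C gives 8>2]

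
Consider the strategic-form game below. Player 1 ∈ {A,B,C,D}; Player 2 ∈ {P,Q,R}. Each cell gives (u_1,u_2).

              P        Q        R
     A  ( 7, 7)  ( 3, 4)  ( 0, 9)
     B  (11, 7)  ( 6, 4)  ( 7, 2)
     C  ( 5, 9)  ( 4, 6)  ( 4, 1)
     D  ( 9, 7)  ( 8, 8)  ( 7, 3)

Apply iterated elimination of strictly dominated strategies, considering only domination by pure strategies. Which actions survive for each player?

P1 drop A (B beats it: P:11>7 Q:6>3 R:7>0)
P1 drop C (B beats it: P:11>5 Q:6>4 R:7>4)
P2 drop R (P beats it: B:7>2 D:7>3)
P1→{B,D} P2→{P,Q}

Remaining: P1:{B,D} P2:{P,Q}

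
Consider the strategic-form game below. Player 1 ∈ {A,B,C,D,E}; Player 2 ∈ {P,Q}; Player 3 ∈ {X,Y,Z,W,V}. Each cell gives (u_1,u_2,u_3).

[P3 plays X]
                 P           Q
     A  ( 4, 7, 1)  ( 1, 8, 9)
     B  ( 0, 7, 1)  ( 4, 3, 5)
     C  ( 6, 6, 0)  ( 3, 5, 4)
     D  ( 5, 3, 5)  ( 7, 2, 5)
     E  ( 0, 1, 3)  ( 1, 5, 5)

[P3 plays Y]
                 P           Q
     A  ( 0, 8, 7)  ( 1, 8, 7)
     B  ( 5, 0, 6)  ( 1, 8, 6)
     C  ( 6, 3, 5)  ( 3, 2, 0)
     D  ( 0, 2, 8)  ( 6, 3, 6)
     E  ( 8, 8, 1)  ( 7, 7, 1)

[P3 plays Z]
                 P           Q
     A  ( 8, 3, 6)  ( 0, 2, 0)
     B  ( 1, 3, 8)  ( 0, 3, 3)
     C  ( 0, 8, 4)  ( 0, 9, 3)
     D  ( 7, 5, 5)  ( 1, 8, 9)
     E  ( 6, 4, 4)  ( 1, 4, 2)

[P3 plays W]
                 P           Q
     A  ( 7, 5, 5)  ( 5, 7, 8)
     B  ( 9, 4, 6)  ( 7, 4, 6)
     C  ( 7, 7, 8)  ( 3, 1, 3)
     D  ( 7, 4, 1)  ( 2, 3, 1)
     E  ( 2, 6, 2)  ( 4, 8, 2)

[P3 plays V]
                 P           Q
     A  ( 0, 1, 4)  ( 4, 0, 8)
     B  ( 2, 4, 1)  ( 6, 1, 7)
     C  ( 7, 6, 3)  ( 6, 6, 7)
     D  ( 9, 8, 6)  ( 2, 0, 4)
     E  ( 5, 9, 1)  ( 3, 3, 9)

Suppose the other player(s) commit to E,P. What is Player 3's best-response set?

BR_3 = {Z}

u_3(X vs E,P) = 3
u_3(Y vs E,P) = 1
u_3(Z vs E,P) = 4
u_3(W vs E,P) = 2
u_3(V vs E,P) = 1
max payoff 4 at {Z}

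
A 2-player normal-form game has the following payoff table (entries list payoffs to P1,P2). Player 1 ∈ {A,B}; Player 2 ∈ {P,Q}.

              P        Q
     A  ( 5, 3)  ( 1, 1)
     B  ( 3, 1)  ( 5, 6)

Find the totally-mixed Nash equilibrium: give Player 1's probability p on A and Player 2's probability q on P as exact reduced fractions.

(p,q) = (5/7, 2/3)

P1 indiff ⇒ q·5+(1-q)·1 = q·3+(1-q)·5 ⇒ q(2) = (1-q)(4) ⇒ q = 2/3
P2 indiff ⇒ p·3+(1-p)·1 = p·1+(1-p)·6 ⇒ p(2) = (1-p)(5) ⇒ p = 5/7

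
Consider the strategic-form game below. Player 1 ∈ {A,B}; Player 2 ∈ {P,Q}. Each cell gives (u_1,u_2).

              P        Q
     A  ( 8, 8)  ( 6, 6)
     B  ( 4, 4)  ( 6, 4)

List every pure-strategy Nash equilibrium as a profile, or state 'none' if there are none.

Nash profiles: (A,P), (B,Q)

(A,P): NE
(A,Q): not NE [P2→P gives 8>6]
(B,P): not NE [P1→A gives 8>4]
(B,Q): NE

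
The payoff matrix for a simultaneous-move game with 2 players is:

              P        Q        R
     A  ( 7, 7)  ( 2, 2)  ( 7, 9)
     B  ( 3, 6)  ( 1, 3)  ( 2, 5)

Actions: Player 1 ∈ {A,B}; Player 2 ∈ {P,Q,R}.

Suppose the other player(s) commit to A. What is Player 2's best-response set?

argmax u_2 = {R}

u_2(P vs A) = 7
u_2(Q vs A) = 2
u_2(R vs A) = 9
max payoff 9 at {R}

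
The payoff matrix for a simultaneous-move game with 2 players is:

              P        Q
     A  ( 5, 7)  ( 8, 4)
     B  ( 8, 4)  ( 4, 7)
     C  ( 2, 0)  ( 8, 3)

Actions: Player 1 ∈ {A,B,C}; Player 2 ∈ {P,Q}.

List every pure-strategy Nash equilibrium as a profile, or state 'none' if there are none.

Nash profiles: (C,Q)

(A,P): not NE [P1→B gives 8>5]
(A,Q): not NE [P2→P gives 7>4]
(B,P): not NE [P2→Q gives 7>4]
(B,Q): not NE [P1→C gives 8>4]
(C,P): not NE [P1→B gives 8>2; P2→Q gives 3>0]
(C,Q): NE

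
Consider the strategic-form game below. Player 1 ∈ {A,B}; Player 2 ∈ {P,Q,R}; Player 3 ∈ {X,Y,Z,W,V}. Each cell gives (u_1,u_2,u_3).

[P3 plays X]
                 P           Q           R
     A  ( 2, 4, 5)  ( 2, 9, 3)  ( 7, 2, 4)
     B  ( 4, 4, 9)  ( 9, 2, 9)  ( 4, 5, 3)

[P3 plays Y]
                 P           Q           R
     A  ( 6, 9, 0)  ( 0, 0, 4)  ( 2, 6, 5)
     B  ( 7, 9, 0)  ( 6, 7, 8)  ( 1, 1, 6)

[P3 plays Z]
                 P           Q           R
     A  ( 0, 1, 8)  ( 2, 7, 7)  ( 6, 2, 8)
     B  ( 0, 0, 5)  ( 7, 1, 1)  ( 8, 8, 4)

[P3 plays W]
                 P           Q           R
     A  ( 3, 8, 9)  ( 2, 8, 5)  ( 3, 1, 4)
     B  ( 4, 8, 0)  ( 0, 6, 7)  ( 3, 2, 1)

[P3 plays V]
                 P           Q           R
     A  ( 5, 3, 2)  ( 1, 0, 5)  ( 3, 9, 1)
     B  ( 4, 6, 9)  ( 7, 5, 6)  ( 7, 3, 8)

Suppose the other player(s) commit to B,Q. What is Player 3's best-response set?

u_3(X vs B,Q) = 9
u_3(Y vs B,Q) = 8
u_3(Z vs B,Q) = 1
u_3(W vs B,Q) = 7
u_3(V vs B,Q) = 6
max payoff 9 at {X}

argmax u_3 = {X}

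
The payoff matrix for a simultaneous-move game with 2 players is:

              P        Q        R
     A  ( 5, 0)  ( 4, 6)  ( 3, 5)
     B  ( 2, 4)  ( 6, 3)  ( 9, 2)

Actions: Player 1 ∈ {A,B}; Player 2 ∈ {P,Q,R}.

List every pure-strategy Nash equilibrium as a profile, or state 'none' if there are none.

(A,P): not NE [P2→Q gives 6>0]
(A,Q): not NE [P1→B gives 6>4]
(A,R): not NE [P1→B gives 9>3; P2→Q gives 6>5]
(B,P): not NE [P1→A gives 5>2]
(B,Q): not NE [P2→P gives 4>3]
(B,R): not NE [P2→P gives 4>2]

PSNE: ∅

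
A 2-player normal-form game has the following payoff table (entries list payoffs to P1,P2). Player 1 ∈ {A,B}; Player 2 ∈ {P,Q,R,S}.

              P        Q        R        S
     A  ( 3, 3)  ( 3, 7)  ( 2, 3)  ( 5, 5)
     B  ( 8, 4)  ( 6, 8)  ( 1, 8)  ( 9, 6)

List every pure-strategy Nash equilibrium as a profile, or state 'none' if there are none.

(A,P): not NE [P1→B gives 8>3; P2→Q gives 7>3]
(A,Q): not NE [P1→B gives 6>3]
(A,R): not NE [P2→Q gives 7>3]
(A,S): not NE [P1→B gives 9>5; P2→Q gives 7>5]
(B,P): not NE [P2→R gives 8>4]
(B,Q): NE
(B,R): not NE [P1→A gives 2>1]
(B,S): not NE [P2→R gives 8>6]

Nash profiles: (B,Q)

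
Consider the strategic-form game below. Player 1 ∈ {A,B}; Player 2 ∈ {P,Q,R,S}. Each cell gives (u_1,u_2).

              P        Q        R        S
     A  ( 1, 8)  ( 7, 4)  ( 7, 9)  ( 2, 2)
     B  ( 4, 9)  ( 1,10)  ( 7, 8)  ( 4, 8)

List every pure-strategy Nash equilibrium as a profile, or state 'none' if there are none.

(A,P): not NE [P1→B gives 4>1; P2→R gives 9>8]
(A,Q): not NE [P2→R gives 9>4]
(A,R): NE
(A,S): not NE [P1→B gives 4>2; P2→R gives 9>2]
(B,P): not NE [P2→Q gives 10>9]
(B,Q): not NE [P1→A gives 7>1]
(B,R): not NE [P2→Q gives 10>8]
(B,S): not NE [P2→Q gives 10>8]

Nash profiles: (A,R)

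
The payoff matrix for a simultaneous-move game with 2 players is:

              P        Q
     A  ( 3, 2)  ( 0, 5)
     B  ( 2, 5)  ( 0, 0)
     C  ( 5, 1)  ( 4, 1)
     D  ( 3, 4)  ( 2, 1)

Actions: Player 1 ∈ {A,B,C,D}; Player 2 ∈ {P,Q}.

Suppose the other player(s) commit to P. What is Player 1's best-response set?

BR_1 = {C}

u_1(A vs P) = 3
u_1(B vs P) = 2
u_1(C vs P) = 5
u_1(D vs P) = 3
max payoff 5 at {C}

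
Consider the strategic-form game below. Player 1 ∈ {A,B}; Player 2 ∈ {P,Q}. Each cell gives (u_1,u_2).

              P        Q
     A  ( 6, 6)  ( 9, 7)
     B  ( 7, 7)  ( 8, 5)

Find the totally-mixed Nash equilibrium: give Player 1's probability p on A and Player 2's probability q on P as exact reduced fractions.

(p,q) = (2/3, 1/2)

P1 indiff ⇒ q·6+(1-q)·9 = q·7+(1-q)·8 ⇒ q(-1) = (1-q)(-1) ⇒ q = 1/2
P2 indiff ⇒ p·6+(1-p)·7 = p·7+(1-p)·5 ⇒ p(-1) = (1-p)(-2) ⇒ p = 2/3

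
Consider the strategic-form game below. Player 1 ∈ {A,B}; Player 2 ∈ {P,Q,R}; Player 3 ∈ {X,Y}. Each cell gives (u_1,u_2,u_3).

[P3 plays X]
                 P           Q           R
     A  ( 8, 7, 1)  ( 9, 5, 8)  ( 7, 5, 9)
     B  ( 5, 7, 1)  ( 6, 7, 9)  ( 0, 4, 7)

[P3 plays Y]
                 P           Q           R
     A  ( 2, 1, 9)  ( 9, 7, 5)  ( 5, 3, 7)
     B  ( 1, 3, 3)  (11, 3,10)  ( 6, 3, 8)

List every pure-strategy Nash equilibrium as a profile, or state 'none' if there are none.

NE set: (B,Q,Y), (B,R,Y)

(A,P,X): not NE [P3→Y gives 9>1]
(A,P,Y): not NE [P2→Q gives 7>1]
(A,Q,X): not NE [P2→P gives 7>5]
(A,Q,Y): not NE [P1→B gives 11>9; P3→X gives 8>5]
(A,R,X): not NE [P2→P gives 7>5]
(A,R,Y): not NE [P1→B gives 6>5; P2→Q gives 7>3; P3→X gives 9>7]
(B,P,X): not NE [P1→A gives 8>5; P3→Y gives 3>1]
(B,P,Y): not NE [P1→A gives 2>1]
(B,Q,X): not NE [P1→A gives 9>6; P3→Y gives 10>9]
(B,Q,Y): NE
(B,R,X): not NE [P1→A gives 7>0; P2→Q gives 7>4; P3→Y gives 8>7]
(B,R,Y): NE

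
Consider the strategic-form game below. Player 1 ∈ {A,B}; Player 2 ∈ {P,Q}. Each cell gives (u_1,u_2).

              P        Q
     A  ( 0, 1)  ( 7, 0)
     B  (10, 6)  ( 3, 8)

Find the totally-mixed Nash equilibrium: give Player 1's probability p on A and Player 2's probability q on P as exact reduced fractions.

(p,q) = (2/3, 2/7)

P1 indiff ⇒ q·0+(1-q)·7 = q·10+(1-q)·3 ⇒ q(-10) = (1-q)(-4) ⇒ q = 2/7
P2 indiff ⇒ p·1+(1-p)·6 = p·0+(1-p)·8 ⇒ p(1) = (1-p)(2) ⇒ p = 2/3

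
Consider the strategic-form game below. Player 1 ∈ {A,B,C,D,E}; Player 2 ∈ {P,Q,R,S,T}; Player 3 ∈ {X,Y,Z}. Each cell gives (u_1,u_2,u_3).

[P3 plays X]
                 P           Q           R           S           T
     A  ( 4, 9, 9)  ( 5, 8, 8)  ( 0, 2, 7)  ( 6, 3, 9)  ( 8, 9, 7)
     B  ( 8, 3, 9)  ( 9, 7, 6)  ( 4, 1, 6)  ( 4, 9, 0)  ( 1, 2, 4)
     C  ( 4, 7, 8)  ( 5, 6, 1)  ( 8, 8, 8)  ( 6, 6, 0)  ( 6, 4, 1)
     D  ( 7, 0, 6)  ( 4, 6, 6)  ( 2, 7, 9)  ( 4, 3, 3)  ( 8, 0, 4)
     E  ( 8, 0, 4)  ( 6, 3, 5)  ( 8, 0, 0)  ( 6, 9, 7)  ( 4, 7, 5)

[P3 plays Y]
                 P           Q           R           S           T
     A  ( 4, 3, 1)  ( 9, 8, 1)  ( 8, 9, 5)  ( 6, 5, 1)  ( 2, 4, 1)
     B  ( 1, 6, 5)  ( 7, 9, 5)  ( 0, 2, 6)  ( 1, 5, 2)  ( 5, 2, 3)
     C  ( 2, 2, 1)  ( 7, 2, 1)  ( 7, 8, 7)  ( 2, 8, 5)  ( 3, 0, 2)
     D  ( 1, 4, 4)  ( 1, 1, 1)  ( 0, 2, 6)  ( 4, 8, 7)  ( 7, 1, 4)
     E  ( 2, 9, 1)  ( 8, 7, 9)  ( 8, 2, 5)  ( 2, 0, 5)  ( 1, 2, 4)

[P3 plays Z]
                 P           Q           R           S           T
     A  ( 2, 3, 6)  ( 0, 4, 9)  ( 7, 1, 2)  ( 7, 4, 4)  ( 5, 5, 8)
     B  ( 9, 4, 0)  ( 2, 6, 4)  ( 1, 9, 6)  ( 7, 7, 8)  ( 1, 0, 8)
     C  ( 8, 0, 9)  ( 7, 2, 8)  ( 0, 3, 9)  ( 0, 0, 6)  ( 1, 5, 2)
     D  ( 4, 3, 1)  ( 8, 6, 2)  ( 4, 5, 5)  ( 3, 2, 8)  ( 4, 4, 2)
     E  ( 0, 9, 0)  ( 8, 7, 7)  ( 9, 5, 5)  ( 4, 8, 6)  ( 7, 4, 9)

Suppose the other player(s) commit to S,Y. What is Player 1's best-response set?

u_1(A vs S,Y) = 6
u_1(B vs S,Y) = 1
u_1(C vs S,Y) = 2
u_1(D vs S,Y) = 4
u_1(E vs S,Y) = 2
max payoff 6 at {A}

argmax u_1 = {A}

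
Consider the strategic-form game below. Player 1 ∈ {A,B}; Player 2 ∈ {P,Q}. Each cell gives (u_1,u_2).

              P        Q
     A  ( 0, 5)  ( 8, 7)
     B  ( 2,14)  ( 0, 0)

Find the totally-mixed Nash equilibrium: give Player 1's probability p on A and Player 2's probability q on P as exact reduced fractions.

P1 indiff ⇒ q·0+(1-q)·8 = q·2+(1-q)·0 ⇒ q(-2) = (1-q)(-8) ⇒ q = 4/5
P2 indiff ⇒ p·5+(1-p)·14 = p·7+(1-p)·0 ⇒ p(-2) = (1-p)(-14) ⇒ p = 7/8

p=7/8, q=4/5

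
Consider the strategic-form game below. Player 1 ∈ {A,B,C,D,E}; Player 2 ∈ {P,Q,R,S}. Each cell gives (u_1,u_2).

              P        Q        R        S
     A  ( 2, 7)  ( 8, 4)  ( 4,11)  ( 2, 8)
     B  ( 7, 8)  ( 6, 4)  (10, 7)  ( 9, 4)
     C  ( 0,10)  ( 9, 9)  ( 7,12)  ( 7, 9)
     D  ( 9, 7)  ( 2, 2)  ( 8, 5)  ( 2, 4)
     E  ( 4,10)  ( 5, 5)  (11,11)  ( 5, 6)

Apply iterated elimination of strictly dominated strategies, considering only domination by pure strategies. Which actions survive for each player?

P2 drop Q (P beats it: A:7>4 B:8>4 C:10>9 D:7>2 E:10>5)
P1 drop A (B beats it: P:7>2 R:10>4 S:9>2)
P1 drop C (B beats it: P:7>0 R:10>7 S:9>7)
P2 drop S (P beats it: B:8>4 D:7>4 E:10>6)
P1→{B,D,E} P2→{P,R}

Survivors P1:{B,D,E} P2:{P,R}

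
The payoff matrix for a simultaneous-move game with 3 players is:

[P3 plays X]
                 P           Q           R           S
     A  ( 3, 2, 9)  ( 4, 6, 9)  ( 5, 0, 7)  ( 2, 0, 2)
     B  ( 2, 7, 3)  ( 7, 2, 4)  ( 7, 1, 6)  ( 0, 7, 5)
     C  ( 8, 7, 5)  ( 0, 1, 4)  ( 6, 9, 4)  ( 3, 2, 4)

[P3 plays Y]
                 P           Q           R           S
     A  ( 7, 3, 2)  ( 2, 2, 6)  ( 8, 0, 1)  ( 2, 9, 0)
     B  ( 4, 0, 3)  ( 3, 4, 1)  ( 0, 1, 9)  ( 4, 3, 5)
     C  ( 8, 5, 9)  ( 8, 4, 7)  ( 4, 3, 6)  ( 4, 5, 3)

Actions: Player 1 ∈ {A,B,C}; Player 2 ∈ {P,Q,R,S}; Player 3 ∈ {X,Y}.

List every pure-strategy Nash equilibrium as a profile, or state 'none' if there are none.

(A,P,X): not NE [P1→C gives 8>3; P2→Q gives 6>2]
(A,P,Y): not NE [P1→C gives 8>7; P2→S gives 9>3; P3→X gives 9>2]
(A,Q,X): not NE [P1→B gives 7>4]
(A,Q,Y): not NE [P1→C gives 8>2; P2→S gives 9>2; P3→X gives 9>6]
(A,R,X): not NE [P1→B gives 7>5; P2→Q gives 6>0]
(A,R,Y): not NE [P2→S gives 9>0; P3→X gives 7>1]
(A,S,X): not NE [P1→C gives 3>2; P2→Q gives 6>0]
(A,S,Y): not NE [P1→C gives 4>2; P3→X gives 2>0]
(B,P,X): not NE [P1→C gives 8>2]
(B,P,Y): not NE [P1→C gives 8>4; P2→Q gives 4>0]
(B,Q,X): not NE [P2→S gives 7>2]
(B,Q,Y): not NE [P1→C gives 8>3; P3→X gives 4>1]
(B,R,X): not NE [P2→S gives 7>1; P3→Y gives 9>6]
(B,R,Y): not NE [P1→A gives 8>0; P2→Q gives 4>1]
(B,S,X): not NE [P1→C gives 3>0]
(B,S,Y): not NE [P2→Q gives 4>3]
(C,P,X): not NE [P2→R gives 9>7; P3→Y gives 9>5]
(C,P,Y): NE
(C,Q,X): not NE [P1→B gives 7>0; P2→R gives 9>1; P3→Y gives 7>4]
(C,Q,Y): not NE [P2→S gives 5>4]
(C,R,X): not NE [P1→B gives 7>6; P3→Y gives 6>4]
(C,R,Y): not NE [P1→A gives 8>4; P2→S gives 5>3]
(C,S,X): not NE [P2→R gives 9>2]
(C,S,Y): not NE [P3→X gives 4>3]

PSNE = {(C,P,Y)}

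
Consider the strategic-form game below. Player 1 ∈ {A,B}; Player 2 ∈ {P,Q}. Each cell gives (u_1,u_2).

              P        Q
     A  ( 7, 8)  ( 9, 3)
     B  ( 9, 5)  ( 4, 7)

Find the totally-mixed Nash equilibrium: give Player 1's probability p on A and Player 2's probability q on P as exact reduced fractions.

P1 mixes 2/7 on A; P2 mixes 5/7 on P

P1 indiff ⇒ q·7+(1-q)·9 = q·9+(1-q)·4 ⇒ q(-2) = (1-q)(-5) ⇒ q = 5/7
P2 indiff ⇒ p·8+(1-p)·5 = p·3+(1-p)·7 ⇒ p(5) = (1-p)(2) ⇒ p = 2/7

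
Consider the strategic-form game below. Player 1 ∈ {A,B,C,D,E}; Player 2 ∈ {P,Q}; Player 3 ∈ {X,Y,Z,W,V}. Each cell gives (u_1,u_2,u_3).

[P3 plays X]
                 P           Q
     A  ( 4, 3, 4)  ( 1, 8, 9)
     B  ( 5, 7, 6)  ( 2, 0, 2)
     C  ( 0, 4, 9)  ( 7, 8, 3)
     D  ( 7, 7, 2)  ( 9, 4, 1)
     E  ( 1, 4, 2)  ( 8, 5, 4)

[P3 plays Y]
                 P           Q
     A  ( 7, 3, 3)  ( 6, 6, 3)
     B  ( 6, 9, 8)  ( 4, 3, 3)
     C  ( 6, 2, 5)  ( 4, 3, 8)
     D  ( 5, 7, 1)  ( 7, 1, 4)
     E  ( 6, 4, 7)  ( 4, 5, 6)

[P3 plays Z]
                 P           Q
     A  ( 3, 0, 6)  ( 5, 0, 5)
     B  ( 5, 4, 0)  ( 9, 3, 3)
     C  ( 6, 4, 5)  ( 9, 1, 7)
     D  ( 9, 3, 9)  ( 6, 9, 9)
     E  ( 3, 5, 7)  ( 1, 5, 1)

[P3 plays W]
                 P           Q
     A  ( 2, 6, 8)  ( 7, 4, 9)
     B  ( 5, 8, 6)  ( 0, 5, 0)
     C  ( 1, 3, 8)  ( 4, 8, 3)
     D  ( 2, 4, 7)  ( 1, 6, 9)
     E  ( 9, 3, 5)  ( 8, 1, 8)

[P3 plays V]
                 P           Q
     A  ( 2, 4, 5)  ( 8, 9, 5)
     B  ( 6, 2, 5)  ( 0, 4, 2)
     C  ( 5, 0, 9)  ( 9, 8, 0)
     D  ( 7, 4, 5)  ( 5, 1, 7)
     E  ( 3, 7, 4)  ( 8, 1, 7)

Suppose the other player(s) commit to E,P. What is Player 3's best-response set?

BR_3 = {Y,Z}

u_3(X vs E,P) = 2
u_3(Y vs E,P) = 7
u_3(Z vs E,P) = 7
u_3(W vs E,P) = 5
u_3(V vs E,P) = 4
max payoff 7 at {Y,Z}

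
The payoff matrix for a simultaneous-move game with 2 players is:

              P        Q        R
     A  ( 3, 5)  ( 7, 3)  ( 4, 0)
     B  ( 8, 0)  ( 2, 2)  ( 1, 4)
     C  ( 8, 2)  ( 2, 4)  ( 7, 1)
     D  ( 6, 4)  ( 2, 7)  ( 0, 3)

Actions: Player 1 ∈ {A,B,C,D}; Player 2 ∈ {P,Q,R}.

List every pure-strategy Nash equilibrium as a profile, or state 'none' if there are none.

(A,P): not NE [P1→C gives 8>3]
(A,Q): not NE [P2→P gives 5>3]
(A,R): not NE [P1→C gives 7>4; P2→P gives 5>0]
(B,P): not NE [P2→R gives 4>0]
(B,Q): not NE [P1→A gives 7>2; P2→R gives 4>2]
(B,R): not NE [P1→C gives 7>1]
(C,P): not NE [P2→Q gives 4>2]
(C,Q): not NE [P1→A gives 7>2]
(C,R): not NE [P2→Q gives 4>1]
(D,P): not NE [P1→C gives 8>6; P2→Q gives 7>4]
(D,Q): not NE [P1→A gives 7>2]
(D,R): not NE [P1→C gives 7>0; P2→Q gives 7>3]

PSNE: ∅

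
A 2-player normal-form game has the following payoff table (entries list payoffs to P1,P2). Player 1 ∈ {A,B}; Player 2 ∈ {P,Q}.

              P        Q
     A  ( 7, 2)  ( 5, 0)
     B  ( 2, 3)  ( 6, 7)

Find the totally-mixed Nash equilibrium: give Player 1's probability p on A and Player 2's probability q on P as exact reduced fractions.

P1 indiff ⇒ q·7+(1-q)·5 = q·2+(1-q)·6 ⇒ q(5) = (1-q)(1) ⇒ q = 1/6
P2 indiff ⇒ p·2+(1-p)·3 = p·0+(1-p)·7 ⇒ p(2) = (1-p)(4) ⇒ p = 2/3

p=2/3, q=1/6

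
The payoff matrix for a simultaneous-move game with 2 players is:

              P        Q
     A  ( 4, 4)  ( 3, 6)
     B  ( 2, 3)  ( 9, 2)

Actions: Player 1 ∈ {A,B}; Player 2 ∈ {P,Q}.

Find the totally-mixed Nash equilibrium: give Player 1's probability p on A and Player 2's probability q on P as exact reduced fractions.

P1 indiff ⇒ q·4+(1-q)·3 = q·2+(1-q)·9 ⇒ q(2) = (1-q)(6) ⇒ q = 3/4
P2 indiff ⇒ p·4+(1-p)·3 = p·6+(1-p)·2 ⇒ p(-2) = (1-p)(-1) ⇒ p = 1/3

p=1/3, q=3/4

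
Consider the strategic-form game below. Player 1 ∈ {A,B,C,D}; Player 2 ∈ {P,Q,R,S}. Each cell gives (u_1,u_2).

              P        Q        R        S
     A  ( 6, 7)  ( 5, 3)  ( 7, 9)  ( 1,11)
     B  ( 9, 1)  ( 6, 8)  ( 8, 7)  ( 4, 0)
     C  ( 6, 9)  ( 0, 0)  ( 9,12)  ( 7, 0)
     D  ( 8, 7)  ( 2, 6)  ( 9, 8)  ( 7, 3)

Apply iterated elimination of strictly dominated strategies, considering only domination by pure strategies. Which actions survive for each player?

P1 drop A (B beats it: P:9>6 Q:6>5 R:8>7 S:4>1)
P2 drop P (R beats it: B:7>1 C:12>9 D:8>7)
P2 drop S (R beats it: B:7>0 C:12>0 D:8>3)
P1→{B,C,D} P2→{Q,R}

Remaining: P1:{B,C,D} P2:{Q,R}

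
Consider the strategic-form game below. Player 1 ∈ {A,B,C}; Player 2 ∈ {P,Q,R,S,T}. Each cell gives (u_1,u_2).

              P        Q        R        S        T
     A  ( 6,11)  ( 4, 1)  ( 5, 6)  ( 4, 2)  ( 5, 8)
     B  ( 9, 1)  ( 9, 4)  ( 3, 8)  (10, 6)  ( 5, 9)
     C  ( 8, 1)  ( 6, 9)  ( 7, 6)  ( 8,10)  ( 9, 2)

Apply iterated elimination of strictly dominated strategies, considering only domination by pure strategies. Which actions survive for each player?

Remaining: P1:{B,C} P2:{R,S,T}

P1 drop A (C beats it: P:8>6 Q:6>4 R:7>5 S:8>4 T:9>5)
P2 drop P (Q beats it: B:4>1 C:9>1)
P2 drop Q (S beats it: B:6>4 C:10>9)
P1→{B,C} P2→{R,S,T}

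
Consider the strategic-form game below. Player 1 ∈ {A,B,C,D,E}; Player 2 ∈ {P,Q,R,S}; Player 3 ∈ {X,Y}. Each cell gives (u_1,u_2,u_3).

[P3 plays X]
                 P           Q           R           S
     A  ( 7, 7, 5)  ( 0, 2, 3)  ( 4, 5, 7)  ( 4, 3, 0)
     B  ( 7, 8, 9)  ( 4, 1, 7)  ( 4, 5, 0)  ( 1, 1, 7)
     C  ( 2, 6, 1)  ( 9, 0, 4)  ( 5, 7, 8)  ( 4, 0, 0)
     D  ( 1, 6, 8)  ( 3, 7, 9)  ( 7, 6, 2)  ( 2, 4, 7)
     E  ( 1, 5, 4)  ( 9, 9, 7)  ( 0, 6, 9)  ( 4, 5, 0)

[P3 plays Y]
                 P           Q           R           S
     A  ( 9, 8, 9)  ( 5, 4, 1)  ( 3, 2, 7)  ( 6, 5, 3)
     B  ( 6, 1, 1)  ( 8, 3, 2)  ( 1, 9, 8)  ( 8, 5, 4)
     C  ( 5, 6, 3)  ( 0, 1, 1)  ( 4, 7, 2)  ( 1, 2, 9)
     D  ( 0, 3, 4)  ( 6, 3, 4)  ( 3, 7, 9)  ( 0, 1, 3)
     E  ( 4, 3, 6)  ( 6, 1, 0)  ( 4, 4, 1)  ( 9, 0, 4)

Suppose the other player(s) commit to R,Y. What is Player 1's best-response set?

u_1(A vs R,Y) = 3
u_1(B vs R,Y) = 1
u_1(C vs R,Y) = 4
u_1(D vs R,Y) = 3
u_1(E vs R,Y) = 4
max payoff 4 at {C,E}

argmax u_1 = {C,E}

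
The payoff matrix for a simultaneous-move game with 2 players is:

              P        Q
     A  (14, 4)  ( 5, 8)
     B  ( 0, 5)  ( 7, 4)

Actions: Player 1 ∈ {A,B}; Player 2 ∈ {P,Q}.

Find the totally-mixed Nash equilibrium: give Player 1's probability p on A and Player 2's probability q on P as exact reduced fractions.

P1 indiff ⇒ q·14+(1-q)·5 = q·0+(1-q)·7 ⇒ q(14) = (1-q)(2) ⇒ q = 1/8
P2 indiff ⇒ p·4+(1-p)·5 = p·8+(1-p)·4 ⇒ p(-4) = (1-p)(-1) ⇒ p = 1/5

p=1/5, q=1/8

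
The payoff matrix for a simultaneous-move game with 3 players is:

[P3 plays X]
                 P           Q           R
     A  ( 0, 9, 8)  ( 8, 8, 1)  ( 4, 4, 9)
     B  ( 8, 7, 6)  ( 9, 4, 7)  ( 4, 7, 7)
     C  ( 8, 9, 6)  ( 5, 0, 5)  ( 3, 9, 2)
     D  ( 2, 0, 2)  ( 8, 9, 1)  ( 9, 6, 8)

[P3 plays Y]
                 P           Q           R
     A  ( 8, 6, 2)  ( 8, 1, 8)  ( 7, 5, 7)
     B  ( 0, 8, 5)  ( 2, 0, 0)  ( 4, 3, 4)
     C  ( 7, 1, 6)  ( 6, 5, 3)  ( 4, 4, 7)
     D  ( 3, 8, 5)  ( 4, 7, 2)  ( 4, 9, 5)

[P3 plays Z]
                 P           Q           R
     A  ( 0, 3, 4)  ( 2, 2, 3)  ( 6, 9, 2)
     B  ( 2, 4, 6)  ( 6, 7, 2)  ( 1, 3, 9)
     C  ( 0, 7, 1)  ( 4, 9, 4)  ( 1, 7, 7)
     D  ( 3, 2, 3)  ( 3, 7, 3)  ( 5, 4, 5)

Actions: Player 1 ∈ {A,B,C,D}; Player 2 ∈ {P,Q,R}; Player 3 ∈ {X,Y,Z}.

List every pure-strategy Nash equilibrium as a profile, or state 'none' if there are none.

(A,P,X): not NE [P1→C gives 8>0]
(A,P,Y): not NE [P3→X gives 8>2]
(A,P,Z): not NE [P1→D gives 3>0; P2→R gives 9>3; P3→X gives 8>4]
(A,Q,X): not NE [P1→B gives 9>8; P2→P gives 9>8; P3→Y gives 8>1]
(A,Q,Y): not NE [P2→P gives 6>1]
(A,Q,Z): not NE [P1→B gives 6>2; P2→R gives 9>2; P3→Y gives 8>3]
(A,R,X): not NE [P1→D gives 9>4; P2→P gives 9>4]
(A,R,Y): not NE [P2→P gives 6>5; P3→X gives 9>7]
(A,R,Z): not NE [P3→X gives 9>2]
(B,P,X): NE
(B,P,Y): not NE [P1→A gives 8>0; P3→Z gives 6>5]
(B,P,Z): not NE [P1→D gives 3>2; P2→Q gives 7>4]
(B,Q,X): not NE [P2→R gives 7>4]
(B,Q,Y): not NE [P1→A gives 8>2; P2→P gives 8>0; P3→X gives 7>0]
(B,Q,Z): not NE [P3→X gives 7>2]
(B,R,X): not NE [P1→D gives 9>4; P3→Z gives 9>7]
(B,R,Y): not NE [P1→A gives 7>4; P2→P gives 8>3; P3→Z gives 9>4]
(B,R,Z): not NE [P1→A gives 6>1; P2→Q gives 7>3]
(C,P,X): NE
(C,P,Y): not NE [P1→A gives 8>7; P2→Q gives 5>1]
(C,P,Z): not NE [P1→D gives 3>0; P2→Q gives 9>7; P3→Y gives 6>1]
(C,Q,X): not NE [P1→B gives 9>5; P2→R gives 9>0]
(C,Q,Y): not NE [P1→A gives 8>6; P3→X gives 5>3]
(C,Q,Z): not NE [P1→B gives 6>4; P3→X gives 5>4]
(C,R,X): not NE [P1→D gives 9>3; P3→Z gives 7>2]
(C,R,Y): not NE [P1→A gives 7>4; P2→Q gives 5>4]
(C,R,Z): not NE [P1→A gives 6>1; P2→Q gives 9>7]
(D,P,X): not NE [P1→C gives 8>2; P2→Q gives 9>0; P3→Y gives 5>2]
(D,P,Y): not NE [P1→A gives 8>3; P2→R gives 9>8]
(D,P,Z): not NE [P2→Q gives 7>2; P3→Y gives 5>3]
(D,Q,X): not NE [P1→B gives 9>8; P3→Z gives 3>1]
(D,Q,Y): not NE [P1→A gives 8>4; P2→R gives 9>7; P3→Z gives 3>2]
(D,Q,Z): not NE [P1→B gives 6>3]
(D,R,X): not NE [P2→Q gives 9>6]
(D,R,Y): not NE [P1→A gives 7>4; P3→X gives 8>5]
(D,R,Z): not NE [P1→A gives 6>5; P2→Q gives 7>4; P3→X gives 8>5]

NE set: (B,P,X), (C,P,X)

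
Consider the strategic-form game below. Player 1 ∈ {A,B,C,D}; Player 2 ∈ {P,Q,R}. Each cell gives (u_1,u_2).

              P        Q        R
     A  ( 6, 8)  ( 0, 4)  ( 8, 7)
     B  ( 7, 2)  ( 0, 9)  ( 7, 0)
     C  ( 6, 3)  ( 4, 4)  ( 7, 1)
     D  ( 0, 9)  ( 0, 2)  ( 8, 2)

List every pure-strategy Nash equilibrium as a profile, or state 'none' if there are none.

(A,P): not NE [P1→B gives 7>6]
(A,Q): not NE [P1→C gives 4>0; P2→P gives 8>4]
(A,R): not NE [P2→P gives 8>7]
(B,P): not NE [P2→Q gives 9>2]
(B,Q): not NE [P1→C gives 4>0]
(B,R): not NE [P1→D gives 8>7; P2→Q gives 9>0]
(C,P): not NE [P1→B gives 7>6; P2→Q gives 4>3]
(C,Q): NE
(C,R): not NE [P1→D gives 8>7; P2→Q gives 4>1]
(D,P): not NE [P1→B gives 7>0]
(D,Q): not NE [P1→C gives 4>0; P2→P gives 9>2]
(D,R): not NE [P2→P gives 9>2]

Nash profiles: (C,Q)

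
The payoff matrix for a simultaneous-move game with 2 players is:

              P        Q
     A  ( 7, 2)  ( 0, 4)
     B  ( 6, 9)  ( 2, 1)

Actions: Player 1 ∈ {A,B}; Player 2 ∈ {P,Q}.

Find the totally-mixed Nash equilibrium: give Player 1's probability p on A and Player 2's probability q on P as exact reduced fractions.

(p,q) = (4/5, 2/3)

P1 indiff ⇒ q·7+(1-q)·0 = q·6+(1-q)·2 ⇒ q(1) = (1-q)(2) ⇒ q = 2/3
P2 indiff ⇒ p·2+(1-p)·9 = p·4+(1-p)·1 ⇒ p(-2) = (1-p)(-8) ⇒ p = 4/5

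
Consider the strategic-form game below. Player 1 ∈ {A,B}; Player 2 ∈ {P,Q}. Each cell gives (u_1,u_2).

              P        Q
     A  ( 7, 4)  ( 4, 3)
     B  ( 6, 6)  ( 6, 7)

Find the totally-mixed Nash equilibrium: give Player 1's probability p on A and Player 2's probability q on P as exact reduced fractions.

P1 indiff ⇒ q·7+(1-q)·4 = q·6+(1-q)·6 ⇒ q(1) = (1-q)(2) ⇒ q = 2/3
P2 indiff ⇒ p·4+(1-p)·6 = p·3+(1-p)·7 ⇒ p(1) = (1-p)(1) ⇒ p = 1/2

P1 mixes 1/2 on A; P2 mixes 2/3 on P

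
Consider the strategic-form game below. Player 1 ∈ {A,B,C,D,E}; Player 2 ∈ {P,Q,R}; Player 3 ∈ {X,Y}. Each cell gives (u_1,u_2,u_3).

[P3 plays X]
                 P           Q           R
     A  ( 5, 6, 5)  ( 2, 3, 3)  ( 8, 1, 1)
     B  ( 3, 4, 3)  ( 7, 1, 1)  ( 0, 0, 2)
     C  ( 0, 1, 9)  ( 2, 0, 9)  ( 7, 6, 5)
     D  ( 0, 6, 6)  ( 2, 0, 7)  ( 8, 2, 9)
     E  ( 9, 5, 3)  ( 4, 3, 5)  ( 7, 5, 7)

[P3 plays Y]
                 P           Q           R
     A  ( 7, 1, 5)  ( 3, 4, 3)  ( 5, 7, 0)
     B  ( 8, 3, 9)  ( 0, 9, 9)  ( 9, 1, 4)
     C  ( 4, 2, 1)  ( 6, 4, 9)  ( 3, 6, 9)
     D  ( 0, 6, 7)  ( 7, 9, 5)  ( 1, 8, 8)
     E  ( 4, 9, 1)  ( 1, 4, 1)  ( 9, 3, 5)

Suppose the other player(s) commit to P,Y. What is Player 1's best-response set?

u_1(A vs P,Y) = 7
u_1(B vs P,Y) = 8
u_1(C vs P,Y) = 4
u_1(D vs P,Y) = 0
u_1(E vs P,Y) = 4
max payoff 8 at {B}

argmax u_1 = {B}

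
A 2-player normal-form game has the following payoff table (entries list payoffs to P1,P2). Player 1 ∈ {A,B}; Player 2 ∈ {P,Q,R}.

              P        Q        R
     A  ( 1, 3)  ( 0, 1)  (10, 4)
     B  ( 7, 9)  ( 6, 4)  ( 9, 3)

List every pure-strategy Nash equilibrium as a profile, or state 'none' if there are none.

(A,P): not NE [P1→B gives 7>1; P2→R gives 4>3]
(A,Q): not NE [P1→B gives 6>0; P2→R gives 4>1]
(A,R): NE
(B,P): NE
(B,Q): not NE [P2→P gives 9>4]
(B,R): not NE [P1→A gives 10>9; P2→P gives 9>3]

Nash profiles: (A,R), (B,P)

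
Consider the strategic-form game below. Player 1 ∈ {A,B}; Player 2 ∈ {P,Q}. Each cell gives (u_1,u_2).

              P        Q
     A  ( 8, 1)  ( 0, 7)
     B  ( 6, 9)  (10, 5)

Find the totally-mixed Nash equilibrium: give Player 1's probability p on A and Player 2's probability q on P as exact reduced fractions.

P1 indiff ⇒ q·8+(1-q)·0 = q·6+(1-q)·10 ⇒ q(2) = (1-q)(10) ⇒ q = 5/6
P2 indiff ⇒ p·1+(1-p)·9 = p·7+(1-p)·5 ⇒ p(-6) = (1-p)(-4) ⇒ p = 2/5

P1 mixes 2/5 on A; P2 mixes 5/6 on P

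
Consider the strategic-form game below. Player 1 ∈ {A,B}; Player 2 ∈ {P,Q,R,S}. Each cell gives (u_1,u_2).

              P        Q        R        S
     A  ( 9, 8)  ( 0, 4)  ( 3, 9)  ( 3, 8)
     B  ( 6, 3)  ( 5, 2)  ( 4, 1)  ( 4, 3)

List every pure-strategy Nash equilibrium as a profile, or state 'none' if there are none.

(A,P): not NE [P2→R gives 9>8]
(A,Q): not NE [P1→B gives 5>0; P2→R gives 9>4]
(A,R): not NE [P1→B gives 4>3]
(A,S): not NE [P1→B gives 4>3; P2→R gives 9>8]
(B,P): not NE [P1→A gives 9>6]
(B,Q): not NE [P2→S gives 3>2]
(B,R): not NE [P2→S gives 3>1]
(B,S): NE

NE set: (B,S)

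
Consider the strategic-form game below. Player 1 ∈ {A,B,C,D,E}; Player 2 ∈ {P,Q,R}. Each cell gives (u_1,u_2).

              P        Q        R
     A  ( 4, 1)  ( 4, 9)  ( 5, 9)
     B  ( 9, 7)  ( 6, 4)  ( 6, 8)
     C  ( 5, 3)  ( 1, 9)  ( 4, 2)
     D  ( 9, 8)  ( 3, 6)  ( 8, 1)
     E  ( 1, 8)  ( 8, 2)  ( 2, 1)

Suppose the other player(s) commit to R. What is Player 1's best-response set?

u_1(A vs R) = 5
u_1(B vs R) = 6
u_1(C vs R) = 4
u_1(D vs R) = 8
u_1(E vs R) = 2
max payoff 8 at {D}

BR_1 = {D}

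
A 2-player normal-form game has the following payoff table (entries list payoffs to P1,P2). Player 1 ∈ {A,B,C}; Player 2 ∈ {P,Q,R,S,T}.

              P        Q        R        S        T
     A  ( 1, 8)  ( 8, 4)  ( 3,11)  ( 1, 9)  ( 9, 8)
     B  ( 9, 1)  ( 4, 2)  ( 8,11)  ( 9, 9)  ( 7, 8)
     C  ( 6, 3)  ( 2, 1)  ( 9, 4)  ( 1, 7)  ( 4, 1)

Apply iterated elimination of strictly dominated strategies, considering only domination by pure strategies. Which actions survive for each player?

P2 drop P (R beats it: A:11>8 B:11>1 C:4>3)
P2 drop Q (R beats it: A:11>4 B:11>2 C:4>1)
P2 drop T (R beats it: A:11>8 B:11>8 C:4>1)
P1 drop A (B beats it: R:8>3 S:9>1)
P1→{B,C} P2→{R,S}

Survivors P1:{B,C} P2:{R,S}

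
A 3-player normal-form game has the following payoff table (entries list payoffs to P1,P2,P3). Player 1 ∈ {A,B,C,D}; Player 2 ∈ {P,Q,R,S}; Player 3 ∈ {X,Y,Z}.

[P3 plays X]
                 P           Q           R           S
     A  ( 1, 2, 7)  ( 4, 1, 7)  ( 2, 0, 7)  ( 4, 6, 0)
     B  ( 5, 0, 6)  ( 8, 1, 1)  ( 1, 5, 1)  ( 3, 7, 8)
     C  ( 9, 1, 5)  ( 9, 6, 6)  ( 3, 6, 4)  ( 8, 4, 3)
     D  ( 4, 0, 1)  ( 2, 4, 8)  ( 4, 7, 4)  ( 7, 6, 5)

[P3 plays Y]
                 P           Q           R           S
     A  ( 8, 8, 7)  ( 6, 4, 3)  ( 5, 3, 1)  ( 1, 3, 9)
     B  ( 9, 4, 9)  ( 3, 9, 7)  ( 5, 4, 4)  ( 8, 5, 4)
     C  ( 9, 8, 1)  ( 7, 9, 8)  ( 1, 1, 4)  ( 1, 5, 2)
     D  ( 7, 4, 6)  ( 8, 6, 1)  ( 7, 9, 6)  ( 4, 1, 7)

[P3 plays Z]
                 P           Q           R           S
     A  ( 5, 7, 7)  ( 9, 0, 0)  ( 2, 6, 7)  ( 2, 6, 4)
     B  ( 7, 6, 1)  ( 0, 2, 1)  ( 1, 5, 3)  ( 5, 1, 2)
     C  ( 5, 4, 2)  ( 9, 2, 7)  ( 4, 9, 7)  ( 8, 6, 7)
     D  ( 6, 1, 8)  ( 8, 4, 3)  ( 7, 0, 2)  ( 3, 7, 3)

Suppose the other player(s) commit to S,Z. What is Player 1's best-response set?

u_1(A vs S,Z) = 2
u_1(B vs S,Z) = 5
u_1(C vs S,Z) = 8
u_1(D vs S,Z) = 3
max payoff 8 at {C}

P1 best: {C}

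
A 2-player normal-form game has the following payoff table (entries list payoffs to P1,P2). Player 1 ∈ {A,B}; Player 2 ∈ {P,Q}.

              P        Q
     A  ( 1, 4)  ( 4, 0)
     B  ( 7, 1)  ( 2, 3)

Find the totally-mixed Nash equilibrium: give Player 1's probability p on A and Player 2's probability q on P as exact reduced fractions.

P1 indiff ⇒ q·1+(1-q)·4 = q·7+(1-q)·2 ⇒ q(-6) = (1-q)(-2) ⇒ q = 1/4
P2 indiff ⇒ p·4+(1-p)·1 = p·0+(1-p)·3 ⇒ p(4) = (1-p)(2) ⇒ p = 1/3

P1 mixes 1/3 on A; P2 mixes 1/4 on P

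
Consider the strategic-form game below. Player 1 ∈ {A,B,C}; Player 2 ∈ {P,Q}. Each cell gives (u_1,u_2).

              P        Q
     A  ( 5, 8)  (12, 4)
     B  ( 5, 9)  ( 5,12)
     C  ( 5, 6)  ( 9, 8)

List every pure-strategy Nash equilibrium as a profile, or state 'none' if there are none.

PSNE = {(A,P)}

(A,P): NE
(A,Q): not NE [P2→P gives 8>4]
(B,P): not NE [P2→Q gives 12>9]
(B,Q): not NE [P1→A gives 12>5]
(C,P): not NE [P2→Q gives 8>6]
(C,Q): not NE [P1→A gives 12>9]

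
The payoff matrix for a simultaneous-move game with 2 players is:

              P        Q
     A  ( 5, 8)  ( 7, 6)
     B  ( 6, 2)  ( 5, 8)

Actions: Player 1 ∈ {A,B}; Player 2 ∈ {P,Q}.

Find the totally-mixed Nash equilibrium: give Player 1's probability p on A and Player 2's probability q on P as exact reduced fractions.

P1 mixes 3/4 on A; P2 mixes 2/3 on P

P1 indiff ⇒ q·5+(1-q)·7 = q·6+(1-q)·5 ⇒ q(-1) = (1-q)(-2) ⇒ q = 2/3
P2 indiff ⇒ p·8+(1-p)·2 = p·6+(1-p)·8 ⇒ p(2) = (1-p)(6) ⇒ p = 3/4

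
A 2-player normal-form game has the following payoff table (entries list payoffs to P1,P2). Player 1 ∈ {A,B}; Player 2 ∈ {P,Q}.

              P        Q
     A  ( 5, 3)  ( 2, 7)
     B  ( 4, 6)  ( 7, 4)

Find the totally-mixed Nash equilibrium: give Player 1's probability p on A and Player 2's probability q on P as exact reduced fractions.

P1 indiff ⇒ q·5+(1-q)·2 = q·4+(1-q)·7 ⇒ q(1) = (1-q)(5) ⇒ q = 5/6
P2 indiff ⇒ p·3+(1-p)·6 = p·7+(1-p)·4 ⇒ p(-4) = (1-p)(-2) ⇒ p = 1/3

p=1/3, q=5/6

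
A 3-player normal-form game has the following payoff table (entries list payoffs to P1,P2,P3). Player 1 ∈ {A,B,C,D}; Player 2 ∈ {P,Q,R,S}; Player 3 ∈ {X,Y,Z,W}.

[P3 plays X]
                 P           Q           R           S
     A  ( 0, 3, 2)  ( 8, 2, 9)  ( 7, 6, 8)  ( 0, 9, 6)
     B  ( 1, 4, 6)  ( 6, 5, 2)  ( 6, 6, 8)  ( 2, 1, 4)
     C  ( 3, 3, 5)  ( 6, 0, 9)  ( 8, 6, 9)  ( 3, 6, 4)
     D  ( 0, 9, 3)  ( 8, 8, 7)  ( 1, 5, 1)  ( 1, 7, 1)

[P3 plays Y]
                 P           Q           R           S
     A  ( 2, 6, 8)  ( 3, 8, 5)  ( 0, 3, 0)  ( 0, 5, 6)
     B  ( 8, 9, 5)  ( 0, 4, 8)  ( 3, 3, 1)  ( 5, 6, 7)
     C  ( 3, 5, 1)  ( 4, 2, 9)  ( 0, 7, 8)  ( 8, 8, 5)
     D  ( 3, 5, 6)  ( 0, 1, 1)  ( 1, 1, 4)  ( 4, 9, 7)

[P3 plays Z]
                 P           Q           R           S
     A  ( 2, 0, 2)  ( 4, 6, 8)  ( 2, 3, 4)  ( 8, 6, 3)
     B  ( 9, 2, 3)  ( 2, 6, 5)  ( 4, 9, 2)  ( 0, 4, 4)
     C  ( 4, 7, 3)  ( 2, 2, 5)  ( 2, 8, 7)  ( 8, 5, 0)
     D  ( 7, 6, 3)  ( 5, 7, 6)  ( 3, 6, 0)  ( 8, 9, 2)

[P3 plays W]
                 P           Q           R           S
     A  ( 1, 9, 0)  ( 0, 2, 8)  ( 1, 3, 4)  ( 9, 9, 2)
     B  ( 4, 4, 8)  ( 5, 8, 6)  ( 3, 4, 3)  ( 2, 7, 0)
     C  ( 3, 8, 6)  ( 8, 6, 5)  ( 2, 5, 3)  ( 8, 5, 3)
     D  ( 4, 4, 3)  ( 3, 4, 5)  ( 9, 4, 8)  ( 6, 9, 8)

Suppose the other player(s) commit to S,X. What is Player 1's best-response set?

argmax u_1 = {C}

u_1(A vs S,X) = 0
u_1(B vs S,X) = 2
u_1(C vs S,X) = 3
u_1(D vs S,X) = 1
max payoff 3 at {C}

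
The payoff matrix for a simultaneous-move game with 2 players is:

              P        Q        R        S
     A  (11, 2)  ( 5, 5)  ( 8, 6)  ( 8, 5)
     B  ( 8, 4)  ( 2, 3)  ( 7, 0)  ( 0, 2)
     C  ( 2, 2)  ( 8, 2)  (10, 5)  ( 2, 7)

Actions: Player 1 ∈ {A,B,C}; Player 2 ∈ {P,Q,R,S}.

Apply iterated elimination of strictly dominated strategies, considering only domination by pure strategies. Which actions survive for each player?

IESDS → P1:{A,C} P2:{R,S}

P1 drop B (A beats it: P:11>8 Q:5>2 R:8>7 S:8>0)
P2 drop P (R beats it: A:6>2 C:5>2)
P2 drop Q (R beats it: A:6>5 C:5>2)
P1→{A,C} P2→{R,S}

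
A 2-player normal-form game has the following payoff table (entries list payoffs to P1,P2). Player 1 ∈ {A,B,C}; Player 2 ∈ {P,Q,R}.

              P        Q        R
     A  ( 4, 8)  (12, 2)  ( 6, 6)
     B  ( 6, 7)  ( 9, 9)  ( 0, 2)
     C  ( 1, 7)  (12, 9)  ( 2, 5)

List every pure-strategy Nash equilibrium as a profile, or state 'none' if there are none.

PSNE = {(C,Q)}

(A,P): not NE [P1→B gives 6>4]
(A,Q): not NE [P2→P gives 8>2]
(A,R): not NE [P2→P gives 8>6]
(B,P): not NE [P2→Q gives 9>7]
(B,Q): not NE [P1→C gives 12>9]
(B,R): not NE [P1→A gives 6>0; P2→Q gives 9>2]
(C,P): not NE [P1→B gives 6>1; P2→Q gives 9>7]
(C,Q): NE
(C,R): not NE [P1→A gives 6>2; P2→Q gives 9>5]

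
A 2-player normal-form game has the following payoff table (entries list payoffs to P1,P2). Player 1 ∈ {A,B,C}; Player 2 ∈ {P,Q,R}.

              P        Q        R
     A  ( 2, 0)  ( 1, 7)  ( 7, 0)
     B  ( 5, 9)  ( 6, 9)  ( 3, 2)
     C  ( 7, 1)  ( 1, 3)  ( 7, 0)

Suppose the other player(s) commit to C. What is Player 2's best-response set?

P2 best: {Q}

u_2(P vs C) = 1
u_2(Q vs C) = 3
u_2(R vs C) = 0
max payoff 3 at {Q}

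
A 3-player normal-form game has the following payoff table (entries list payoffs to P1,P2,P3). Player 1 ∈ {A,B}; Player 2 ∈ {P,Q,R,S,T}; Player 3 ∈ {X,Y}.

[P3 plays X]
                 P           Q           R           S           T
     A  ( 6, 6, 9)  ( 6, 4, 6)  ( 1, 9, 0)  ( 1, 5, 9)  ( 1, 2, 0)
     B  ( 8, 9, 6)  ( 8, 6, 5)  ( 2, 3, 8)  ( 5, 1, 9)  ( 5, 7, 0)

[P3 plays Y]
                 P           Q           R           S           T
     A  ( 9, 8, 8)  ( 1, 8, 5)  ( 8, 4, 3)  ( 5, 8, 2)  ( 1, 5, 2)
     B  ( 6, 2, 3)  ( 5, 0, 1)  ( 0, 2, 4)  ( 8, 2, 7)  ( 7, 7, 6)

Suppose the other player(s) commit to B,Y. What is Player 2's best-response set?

u_2(P vs B,Y) = 2
u_2(Q vs B,Y) = 0
u_2(R vs B,Y) = 2
u_2(S vs B,Y) = 2
u_2(T vs B,Y) = 7
max payoff 7 at {T}

BR_2 = {T}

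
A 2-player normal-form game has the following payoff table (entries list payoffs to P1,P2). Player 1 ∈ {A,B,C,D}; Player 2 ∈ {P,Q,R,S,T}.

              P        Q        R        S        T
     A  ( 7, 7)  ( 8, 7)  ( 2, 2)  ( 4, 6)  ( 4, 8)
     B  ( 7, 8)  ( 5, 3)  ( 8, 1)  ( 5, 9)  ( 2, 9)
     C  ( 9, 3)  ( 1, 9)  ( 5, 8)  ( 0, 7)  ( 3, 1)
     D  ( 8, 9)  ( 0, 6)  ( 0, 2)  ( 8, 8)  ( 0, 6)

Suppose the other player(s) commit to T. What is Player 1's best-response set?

argmax u_1 = {A}

u_1(A vs T) = 4
u_1(B vs T) = 2
u_1(C vs T) = 3
u_1(D vs T) = 0
max payoff 4 at {A}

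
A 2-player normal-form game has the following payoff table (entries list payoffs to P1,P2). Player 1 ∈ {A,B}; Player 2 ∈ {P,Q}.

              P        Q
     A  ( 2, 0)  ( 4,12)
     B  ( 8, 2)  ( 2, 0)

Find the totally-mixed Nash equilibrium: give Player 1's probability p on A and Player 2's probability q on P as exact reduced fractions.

P1 mixes 1/7 on A; P2 mixes 1/4 on P

P1 indiff ⇒ q·2+(1-q)·4 = q·8+(1-q)·2 ⇒ q(-6) = (1-q)(-2) ⇒ q = 1/4
P2 indiff ⇒ p·0+(1-p)·2 = p·12+(1-p)·0 ⇒ p(-12) = (1-p)(-2) ⇒ p = 1/7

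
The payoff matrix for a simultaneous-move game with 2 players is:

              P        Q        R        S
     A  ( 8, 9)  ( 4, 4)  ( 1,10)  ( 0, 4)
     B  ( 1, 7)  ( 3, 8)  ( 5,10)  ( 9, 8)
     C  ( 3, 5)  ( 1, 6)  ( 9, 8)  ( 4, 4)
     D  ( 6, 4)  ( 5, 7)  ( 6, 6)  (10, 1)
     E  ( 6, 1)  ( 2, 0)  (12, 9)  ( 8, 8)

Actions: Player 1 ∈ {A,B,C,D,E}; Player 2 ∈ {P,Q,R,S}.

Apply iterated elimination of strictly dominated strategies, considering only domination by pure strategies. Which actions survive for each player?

IESDS → P1:{D,E} P2:{Q,R}

P1 drop B (D beats it: P:6>1 Q:5>3 R:6>5 S:10>9)
P1 drop C (E beats it: P:6>3 Q:2>1 R:12>9 S:8>4)
P2 drop P (R beats it: A:10>9 D:6>4 E:9>1)
P1 drop A (D beats it: Q:5>4 R:6>1 S:10>0)
P2 drop S (R beats it: D:6>1 E:9>8)
P1→{D,E} P2→{Q,R}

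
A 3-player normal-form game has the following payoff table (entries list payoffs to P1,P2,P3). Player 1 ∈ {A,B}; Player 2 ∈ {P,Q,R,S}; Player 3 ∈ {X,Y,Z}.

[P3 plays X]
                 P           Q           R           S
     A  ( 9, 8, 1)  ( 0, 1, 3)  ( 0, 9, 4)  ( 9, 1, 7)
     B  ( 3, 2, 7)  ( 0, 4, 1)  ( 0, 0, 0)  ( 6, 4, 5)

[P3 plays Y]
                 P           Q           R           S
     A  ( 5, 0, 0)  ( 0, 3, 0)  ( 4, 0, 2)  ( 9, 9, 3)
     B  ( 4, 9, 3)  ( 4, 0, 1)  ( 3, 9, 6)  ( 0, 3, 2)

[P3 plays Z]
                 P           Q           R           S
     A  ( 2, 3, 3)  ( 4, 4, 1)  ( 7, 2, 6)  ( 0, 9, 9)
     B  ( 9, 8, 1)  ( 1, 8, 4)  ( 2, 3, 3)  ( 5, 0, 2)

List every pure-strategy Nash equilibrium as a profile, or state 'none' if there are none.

No pure NE.

(A,P,X): not NE [P2→R gives 9>8; P3→Z gives 3>1]
(A,P,Y): not NE [P2→S gives 9>0; P3→Z gives 3>0]
(A,P,Z): not NE [P1→B gives 9>2; P2→S gives 9>3]
(A,Q,X): not NE [P2→R gives 9>1]
(A,Q,Y): not NE [P1→B gives 4>0; P2→S gives 9>3; P3→X gives 3>0]
(A,Q,Z): not NE [P2→S gives 9>4; P3→X gives 3>1]
(A,R,X): not NE [P3→Z gives 6>4]
(A,R,Y): not NE [P2→S gives 9>0; P3→Z gives 6>2]
(A,R,Z): not NE [P2→S gives 9>2]
(A,S,X): not NE [P2→R gives 9>1; P3→Z gives 9>7]
(A,S,Y): not NE [P3→Z gives 9>3]
(A,S,Z): not NE [P1→B gives 5>0]
(B,P,X): not NE [P1→A gives 9>3; P2→S gives 4>2]
(B,P,Y): not NE [P1→A gives 5>4; P3→X gives 7>3]
(B,P,Z): not NE [P3→X gives 7>1]
(B,Q,X): not NE [P3→Z gives 4>1]
(B,Q,Y): not NE [P2→R gives 9>0; P3→Z gives 4>1]
(B,Q,Z): not NE [P1→A gives 4>1]
(B,R,X): not NE [P2→S gives 4>0; P3→Y gives 6>0]
(B,R,Y): not NE [P1→A gives 4>3]
(B,R,Z): not NE [P1→A gives 7>2; P2→Q gives 8>3; P3→Y gives 6>3]
(B,S,X): not NE [P1→A gives 9>6]
(B,S,Y): not NE [P1→A gives 9>0; P2→R gives 9>3; P3→X gives 5>2]
(B,S,Z): not NE [P2→Q gives 8>0; P3→X gives 5>2]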